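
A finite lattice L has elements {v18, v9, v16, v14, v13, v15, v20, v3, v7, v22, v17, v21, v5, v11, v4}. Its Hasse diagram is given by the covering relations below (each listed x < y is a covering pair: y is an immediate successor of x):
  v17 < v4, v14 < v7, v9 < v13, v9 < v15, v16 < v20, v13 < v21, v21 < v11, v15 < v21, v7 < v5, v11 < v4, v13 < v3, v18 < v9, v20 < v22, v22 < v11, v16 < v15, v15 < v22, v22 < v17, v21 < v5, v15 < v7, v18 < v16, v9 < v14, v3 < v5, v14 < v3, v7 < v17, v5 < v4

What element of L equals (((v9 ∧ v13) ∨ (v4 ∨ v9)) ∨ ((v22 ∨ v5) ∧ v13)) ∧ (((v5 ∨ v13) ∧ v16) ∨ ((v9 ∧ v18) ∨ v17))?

v17

v9 ∧ v13 = v9
v4 ∨ v9 = v4
v9 ∨ v4 = v4
v22 ∨ v5 = v4
v4 ∧ v13 = v13
v4 ∨ v13 = v4
v5 ∨ v13 = v5
v5 ∧ v16 = v16
v9 ∧ v18 = v18
v18 ∨ v17 = v17
v16 ∨ v17 = v17
v4 ∧ v17 = v17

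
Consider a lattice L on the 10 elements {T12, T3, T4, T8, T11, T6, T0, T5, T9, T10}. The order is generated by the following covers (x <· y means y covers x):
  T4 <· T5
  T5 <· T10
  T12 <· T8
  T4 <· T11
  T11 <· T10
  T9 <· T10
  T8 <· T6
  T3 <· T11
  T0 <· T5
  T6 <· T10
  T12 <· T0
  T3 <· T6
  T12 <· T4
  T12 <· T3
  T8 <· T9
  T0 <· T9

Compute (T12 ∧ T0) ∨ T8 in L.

T12 ∧ T0 = T12
T12 ∨ T8 = T8

T8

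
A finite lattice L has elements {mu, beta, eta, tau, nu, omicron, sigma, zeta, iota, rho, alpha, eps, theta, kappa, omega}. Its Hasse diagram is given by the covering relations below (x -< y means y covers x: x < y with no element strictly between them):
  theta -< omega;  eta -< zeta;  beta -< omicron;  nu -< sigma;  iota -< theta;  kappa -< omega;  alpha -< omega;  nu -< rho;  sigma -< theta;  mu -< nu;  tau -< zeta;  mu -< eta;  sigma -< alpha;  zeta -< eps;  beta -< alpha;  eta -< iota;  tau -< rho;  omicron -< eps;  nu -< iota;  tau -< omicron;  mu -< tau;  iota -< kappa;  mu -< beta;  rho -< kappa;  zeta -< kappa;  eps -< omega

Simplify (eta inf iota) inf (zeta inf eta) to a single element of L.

eta ∧ iota = eta
zeta ∧ eta = eta
eta ∧ eta = eta

eta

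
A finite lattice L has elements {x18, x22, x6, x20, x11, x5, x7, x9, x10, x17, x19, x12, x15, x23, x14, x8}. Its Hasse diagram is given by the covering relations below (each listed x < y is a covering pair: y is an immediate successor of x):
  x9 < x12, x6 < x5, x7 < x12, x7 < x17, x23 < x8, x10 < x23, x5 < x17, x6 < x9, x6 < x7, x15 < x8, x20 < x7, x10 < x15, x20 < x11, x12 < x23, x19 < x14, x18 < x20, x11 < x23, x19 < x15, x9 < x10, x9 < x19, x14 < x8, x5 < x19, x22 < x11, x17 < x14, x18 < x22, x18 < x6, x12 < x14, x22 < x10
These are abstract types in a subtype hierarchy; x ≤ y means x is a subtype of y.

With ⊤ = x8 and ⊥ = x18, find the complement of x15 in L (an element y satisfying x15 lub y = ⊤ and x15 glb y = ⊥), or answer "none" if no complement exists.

Need y with x15 ∨ y = x8 and x15 ∧ y = x18.
Checking each element gives: x20.

x20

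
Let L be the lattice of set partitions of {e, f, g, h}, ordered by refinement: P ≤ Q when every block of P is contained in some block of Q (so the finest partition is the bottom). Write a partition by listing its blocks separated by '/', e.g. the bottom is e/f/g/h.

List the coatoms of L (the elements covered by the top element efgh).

The coatoms are exactly the elements covered by efgh: e/fgh, ef/gh, efg/h, efh/g, eg/fh, egh/f, eh/fg.

e/fgh, ef/gh, efg/h, efh/g, eg/fh, egh/f, eh/fg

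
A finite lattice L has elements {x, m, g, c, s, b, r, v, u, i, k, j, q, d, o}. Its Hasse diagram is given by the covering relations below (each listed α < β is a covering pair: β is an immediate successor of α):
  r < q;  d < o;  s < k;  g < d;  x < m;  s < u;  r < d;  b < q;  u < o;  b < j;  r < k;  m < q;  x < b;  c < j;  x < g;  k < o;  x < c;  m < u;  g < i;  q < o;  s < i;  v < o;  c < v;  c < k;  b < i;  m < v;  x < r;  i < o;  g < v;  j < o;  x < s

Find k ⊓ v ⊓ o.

c

Common lower bounds of {k, v, o}: c, x.
The greatest among these is c.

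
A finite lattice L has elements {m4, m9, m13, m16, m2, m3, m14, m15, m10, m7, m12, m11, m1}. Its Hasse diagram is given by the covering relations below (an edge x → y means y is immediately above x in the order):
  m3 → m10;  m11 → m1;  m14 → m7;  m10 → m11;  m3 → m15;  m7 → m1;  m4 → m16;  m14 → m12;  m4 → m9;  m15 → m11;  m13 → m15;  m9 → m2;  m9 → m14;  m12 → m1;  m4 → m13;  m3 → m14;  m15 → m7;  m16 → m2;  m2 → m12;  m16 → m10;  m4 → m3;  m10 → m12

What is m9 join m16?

Common upper bounds of {m9, m16}: m1, m12, m2.
The least among these is m2.

m2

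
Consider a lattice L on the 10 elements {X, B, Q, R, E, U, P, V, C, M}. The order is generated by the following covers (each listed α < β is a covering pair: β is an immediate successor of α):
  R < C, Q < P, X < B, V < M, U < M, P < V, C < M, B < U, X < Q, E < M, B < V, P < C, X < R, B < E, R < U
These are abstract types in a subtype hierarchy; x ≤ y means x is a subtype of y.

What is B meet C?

Common lower bounds of {B, C}: X.
The greatest among these is X.

X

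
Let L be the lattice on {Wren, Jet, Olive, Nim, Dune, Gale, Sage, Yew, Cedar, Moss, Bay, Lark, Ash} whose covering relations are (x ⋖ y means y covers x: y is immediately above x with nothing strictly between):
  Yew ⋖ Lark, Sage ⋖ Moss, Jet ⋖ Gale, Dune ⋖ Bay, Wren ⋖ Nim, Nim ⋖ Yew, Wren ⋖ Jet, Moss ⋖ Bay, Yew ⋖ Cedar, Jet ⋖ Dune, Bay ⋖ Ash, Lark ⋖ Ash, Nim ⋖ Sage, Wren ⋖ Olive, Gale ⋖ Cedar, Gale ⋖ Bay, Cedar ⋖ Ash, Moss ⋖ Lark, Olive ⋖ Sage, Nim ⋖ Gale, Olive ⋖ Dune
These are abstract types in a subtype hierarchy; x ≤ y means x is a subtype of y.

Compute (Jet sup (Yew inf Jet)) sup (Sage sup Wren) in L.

Yew ∧ Jet = Wren
Jet ∨ Wren = Jet
Sage ∨ Wren = Sage
Jet ∨ Sage = Bay

Bay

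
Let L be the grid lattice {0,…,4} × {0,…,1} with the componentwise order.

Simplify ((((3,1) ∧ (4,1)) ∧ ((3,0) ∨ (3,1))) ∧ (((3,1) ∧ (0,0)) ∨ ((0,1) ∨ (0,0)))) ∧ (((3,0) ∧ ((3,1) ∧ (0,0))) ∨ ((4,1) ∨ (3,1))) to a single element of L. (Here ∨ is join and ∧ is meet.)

(3,1) ∧ (4,1) = (3,1)
(3,0) ∨ (3,1) = (3,1)
(3,1) ∧ (3,1) = (3,1)
(3,1) ∧ (0,0) = (0,0)
(0,1) ∨ (0,0) = (0,1)
(0,0) ∨ (0,1) = (0,1)
(3,1) ∧ (0,1) = (0,1)
(3,1) ∧ (0,0) = (0,0)
(3,0) ∧ (0,0) = (0,0)
(4,1) ∨ (3,1) = (4,1)
(0,0) ∨ (4,1) = (4,1)
(0,1) ∧ (4,1) = (0,1)

(0,1)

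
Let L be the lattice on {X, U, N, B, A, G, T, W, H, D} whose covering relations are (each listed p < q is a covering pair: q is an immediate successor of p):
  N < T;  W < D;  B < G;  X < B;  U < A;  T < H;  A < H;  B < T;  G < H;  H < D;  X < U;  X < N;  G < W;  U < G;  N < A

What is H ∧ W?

Common lower bounds of {H, W}: B, G, U, X.
The greatest among these is G.

G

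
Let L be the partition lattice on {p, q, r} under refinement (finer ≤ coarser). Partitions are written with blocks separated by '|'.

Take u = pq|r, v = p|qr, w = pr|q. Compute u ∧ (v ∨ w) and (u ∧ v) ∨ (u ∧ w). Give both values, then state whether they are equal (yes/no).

v ∨ w = pqr, so u ∧ (v ∨ w) = pq|r ∧ pqr = pq|r.
u ∧ v = p|q|r and u ∧ w = p|q|r, so (u ∧ v) ∨ (u ∧ w) = p|q|r ∨ p|q|r = p|q|r.
Equal: no.

pq|r; p|q|r; no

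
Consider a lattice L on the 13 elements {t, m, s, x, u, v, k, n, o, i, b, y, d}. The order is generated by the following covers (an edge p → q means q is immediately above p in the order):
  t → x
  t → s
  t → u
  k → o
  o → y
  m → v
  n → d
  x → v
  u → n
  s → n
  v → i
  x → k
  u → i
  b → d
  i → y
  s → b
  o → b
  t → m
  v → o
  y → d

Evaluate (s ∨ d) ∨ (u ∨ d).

s ∨ d = d
u ∨ d = d
d ∨ d = d

d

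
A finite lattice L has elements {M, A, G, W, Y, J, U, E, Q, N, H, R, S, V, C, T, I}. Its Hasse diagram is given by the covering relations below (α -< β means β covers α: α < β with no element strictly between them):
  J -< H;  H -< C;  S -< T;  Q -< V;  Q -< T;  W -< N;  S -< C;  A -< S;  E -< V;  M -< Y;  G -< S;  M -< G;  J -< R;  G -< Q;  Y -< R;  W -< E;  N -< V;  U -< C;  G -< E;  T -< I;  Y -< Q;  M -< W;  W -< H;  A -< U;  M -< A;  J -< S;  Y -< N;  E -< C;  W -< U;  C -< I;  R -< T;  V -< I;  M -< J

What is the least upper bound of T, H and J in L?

I

Common upper bounds of {T, H, J}: I.
The least among these is I.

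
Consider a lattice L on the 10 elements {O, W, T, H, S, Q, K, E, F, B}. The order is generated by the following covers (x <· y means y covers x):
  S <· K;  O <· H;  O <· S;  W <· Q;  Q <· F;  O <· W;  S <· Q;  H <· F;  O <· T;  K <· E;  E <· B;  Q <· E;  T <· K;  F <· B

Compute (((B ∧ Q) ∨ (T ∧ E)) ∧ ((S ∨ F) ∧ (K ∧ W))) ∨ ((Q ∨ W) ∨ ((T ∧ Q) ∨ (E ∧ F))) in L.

Q

B ∧ Q = Q
T ∧ E = T
Q ∨ T = E
S ∨ F = F
K ∧ W = O
F ∧ O = O
E ∧ O = O
Q ∨ W = Q
T ∧ Q = O
E ∧ F = Q
O ∨ Q = Q
Q ∨ Q = Q
O ∨ Q = Q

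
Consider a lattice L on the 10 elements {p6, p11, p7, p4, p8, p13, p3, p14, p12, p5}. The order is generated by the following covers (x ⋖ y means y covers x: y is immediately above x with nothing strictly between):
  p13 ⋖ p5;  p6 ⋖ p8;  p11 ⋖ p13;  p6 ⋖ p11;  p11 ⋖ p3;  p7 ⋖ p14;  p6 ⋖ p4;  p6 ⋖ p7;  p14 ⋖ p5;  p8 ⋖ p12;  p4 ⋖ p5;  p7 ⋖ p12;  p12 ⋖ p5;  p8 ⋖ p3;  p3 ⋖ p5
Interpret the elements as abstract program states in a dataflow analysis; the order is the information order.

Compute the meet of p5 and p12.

Common lower bounds of {p5, p12}: p12, p6, p7, p8.
The greatest among these is p12.

p12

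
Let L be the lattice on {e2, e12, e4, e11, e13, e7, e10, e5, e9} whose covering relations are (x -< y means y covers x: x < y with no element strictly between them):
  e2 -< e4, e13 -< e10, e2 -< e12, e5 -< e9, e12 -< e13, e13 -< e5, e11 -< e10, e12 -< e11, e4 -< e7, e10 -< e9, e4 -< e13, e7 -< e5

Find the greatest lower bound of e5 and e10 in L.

Common lower bounds of {e5, e10}: e12, e13, e2, e4.
The greatest among these is e13.

e13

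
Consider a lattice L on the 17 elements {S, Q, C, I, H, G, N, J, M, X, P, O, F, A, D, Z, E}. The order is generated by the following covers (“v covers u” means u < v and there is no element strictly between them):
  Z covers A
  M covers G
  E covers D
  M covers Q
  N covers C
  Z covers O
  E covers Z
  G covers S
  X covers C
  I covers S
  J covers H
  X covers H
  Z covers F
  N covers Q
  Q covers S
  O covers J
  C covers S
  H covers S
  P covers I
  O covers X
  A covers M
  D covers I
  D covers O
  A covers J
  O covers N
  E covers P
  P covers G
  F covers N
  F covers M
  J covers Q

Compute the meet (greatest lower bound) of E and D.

Common lower bounds of {E, D}: C, D, H, I, J, N, O, Q, S, X.
The greatest among these is D.

D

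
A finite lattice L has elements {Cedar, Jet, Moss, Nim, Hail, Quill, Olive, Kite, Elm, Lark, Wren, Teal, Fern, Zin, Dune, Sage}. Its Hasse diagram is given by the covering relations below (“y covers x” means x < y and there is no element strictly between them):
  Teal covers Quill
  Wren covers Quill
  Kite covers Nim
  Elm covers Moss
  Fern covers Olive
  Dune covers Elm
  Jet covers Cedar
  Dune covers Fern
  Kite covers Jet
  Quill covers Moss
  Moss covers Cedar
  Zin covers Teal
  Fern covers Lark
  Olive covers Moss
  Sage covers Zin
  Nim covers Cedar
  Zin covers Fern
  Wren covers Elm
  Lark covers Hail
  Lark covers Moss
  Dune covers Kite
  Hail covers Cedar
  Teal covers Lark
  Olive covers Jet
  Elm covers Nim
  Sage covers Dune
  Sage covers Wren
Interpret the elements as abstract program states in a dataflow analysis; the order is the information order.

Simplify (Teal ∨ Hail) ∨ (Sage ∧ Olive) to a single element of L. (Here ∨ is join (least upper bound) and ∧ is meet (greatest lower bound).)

Teal ∨ Hail = Teal
Sage ∧ Olive = Olive
Teal ∨ Olive = Zin

Zin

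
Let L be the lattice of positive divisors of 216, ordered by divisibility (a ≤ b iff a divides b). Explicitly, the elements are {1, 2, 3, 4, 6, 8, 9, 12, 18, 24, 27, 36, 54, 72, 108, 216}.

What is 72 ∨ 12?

In the divisibility order, the join is the least common multiple: lcm(72, 12) = 72.

72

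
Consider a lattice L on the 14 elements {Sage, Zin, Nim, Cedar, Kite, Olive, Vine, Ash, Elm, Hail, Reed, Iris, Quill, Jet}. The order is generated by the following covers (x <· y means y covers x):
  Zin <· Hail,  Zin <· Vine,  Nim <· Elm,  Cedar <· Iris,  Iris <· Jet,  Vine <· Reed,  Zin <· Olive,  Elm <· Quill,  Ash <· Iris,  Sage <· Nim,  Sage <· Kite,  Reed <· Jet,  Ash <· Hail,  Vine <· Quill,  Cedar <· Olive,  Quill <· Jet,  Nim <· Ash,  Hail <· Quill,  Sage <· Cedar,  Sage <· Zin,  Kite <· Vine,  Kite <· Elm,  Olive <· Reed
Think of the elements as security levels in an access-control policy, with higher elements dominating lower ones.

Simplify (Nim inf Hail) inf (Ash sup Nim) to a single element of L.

Nim ∧ Hail = Nim
Ash ∨ Nim = Ash
Nim ∧ Ash = Nim

Nim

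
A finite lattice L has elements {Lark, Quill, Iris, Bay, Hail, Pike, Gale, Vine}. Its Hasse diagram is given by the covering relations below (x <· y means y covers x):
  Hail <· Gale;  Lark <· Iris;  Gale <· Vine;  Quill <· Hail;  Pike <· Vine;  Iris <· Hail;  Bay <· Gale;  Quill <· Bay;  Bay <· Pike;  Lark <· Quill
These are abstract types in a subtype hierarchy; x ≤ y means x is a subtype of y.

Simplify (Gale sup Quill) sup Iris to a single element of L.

Gale ∨ Quill = Gale
Gale ∨ Iris = Gale

Gale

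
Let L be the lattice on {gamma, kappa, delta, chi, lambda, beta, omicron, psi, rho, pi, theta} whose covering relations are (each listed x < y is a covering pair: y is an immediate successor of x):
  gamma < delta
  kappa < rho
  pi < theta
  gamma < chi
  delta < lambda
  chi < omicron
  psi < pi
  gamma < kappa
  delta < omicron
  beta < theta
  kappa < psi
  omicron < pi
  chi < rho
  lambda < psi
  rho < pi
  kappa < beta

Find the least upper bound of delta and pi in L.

pi

Common upper bounds of {delta, pi}: pi, theta.
The least among these is pi.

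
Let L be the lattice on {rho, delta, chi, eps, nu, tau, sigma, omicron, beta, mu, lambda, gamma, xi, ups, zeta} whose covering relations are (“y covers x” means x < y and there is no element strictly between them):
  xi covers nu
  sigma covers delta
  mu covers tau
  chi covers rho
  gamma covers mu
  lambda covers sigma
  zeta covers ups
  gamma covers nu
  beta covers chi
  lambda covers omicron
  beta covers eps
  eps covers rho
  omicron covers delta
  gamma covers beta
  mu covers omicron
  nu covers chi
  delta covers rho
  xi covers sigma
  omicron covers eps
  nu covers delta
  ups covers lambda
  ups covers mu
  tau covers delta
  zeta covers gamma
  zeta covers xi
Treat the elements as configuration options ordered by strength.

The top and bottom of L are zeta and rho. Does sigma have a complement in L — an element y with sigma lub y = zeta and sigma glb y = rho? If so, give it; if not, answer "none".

Need y with sigma ∨ y = zeta and sigma ∧ y = rho.
Checking each element gives: beta.

beta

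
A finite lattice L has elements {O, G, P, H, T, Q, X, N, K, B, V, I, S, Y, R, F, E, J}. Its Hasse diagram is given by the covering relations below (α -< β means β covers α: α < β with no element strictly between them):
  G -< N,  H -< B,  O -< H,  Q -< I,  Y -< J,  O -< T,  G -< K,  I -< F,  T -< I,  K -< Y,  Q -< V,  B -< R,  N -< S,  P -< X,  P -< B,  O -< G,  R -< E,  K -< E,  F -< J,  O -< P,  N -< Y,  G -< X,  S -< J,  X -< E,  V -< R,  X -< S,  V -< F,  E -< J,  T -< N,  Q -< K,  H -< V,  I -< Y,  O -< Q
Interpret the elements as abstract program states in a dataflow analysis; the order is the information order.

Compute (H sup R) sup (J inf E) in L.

E

H ∨ R = R
J ∧ E = E
R ∨ E = E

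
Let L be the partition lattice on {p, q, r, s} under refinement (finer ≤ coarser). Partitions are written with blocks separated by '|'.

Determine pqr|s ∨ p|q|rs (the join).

The join of pqr|s and p|q|rs merges any blocks that overlap across the partitions, giving pqrs.

pqrs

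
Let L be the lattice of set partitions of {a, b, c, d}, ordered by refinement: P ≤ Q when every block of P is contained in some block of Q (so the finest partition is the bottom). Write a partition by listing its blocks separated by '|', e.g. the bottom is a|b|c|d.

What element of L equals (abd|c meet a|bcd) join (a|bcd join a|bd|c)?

abd|c ∧ a|bcd = a|bd|c
a|bcd ∨ a|bd|c = a|bcd
a|bd|c ∨ a|bcd = a|bcd

a|bcd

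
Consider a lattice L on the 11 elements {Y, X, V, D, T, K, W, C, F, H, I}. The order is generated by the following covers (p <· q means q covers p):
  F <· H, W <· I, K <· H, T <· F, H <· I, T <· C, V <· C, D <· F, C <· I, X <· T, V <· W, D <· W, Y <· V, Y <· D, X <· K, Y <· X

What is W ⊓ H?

Common lower bounds of {W, H}: D, Y.
The greatest among these is D.

D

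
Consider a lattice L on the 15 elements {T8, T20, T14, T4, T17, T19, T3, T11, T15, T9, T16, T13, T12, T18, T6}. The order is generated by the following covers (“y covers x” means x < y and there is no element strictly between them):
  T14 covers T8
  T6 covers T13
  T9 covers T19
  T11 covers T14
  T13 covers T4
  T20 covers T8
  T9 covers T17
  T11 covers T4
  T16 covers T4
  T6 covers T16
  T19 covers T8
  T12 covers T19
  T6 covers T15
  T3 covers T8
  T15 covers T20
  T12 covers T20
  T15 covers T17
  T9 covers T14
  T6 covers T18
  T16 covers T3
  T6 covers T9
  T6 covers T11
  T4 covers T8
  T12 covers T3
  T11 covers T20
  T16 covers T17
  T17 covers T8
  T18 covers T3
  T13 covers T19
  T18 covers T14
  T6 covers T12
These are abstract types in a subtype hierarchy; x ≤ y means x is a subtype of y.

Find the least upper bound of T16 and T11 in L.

T6

Common upper bounds of {T16, T11}: T6.
The least among these is T6.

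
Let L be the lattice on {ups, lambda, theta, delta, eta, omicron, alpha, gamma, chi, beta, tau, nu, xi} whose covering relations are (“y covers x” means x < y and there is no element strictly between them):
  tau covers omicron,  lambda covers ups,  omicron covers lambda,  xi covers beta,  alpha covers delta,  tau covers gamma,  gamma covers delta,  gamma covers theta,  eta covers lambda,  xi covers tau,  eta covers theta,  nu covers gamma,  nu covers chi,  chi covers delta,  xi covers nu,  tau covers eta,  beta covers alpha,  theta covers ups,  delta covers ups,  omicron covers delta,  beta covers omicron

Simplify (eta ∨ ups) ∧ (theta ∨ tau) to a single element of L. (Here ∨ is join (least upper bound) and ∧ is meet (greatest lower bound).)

eta

eta ∨ ups = eta
theta ∨ tau = tau
eta ∧ tau = eta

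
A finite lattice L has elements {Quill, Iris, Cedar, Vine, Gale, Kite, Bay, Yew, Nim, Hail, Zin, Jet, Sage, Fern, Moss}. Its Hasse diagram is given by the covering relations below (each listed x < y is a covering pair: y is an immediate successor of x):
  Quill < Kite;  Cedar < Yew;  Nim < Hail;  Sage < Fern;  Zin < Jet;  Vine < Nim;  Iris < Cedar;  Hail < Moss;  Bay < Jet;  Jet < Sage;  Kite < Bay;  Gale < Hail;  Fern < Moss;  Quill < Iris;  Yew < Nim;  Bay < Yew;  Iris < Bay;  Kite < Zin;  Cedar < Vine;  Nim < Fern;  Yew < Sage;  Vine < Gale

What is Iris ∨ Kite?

Bay

Common upper bounds of {Iris, Kite}: Bay, Fern, Hail, Jet, Moss, Nim, Sage, Yew.
The least among these is Bay.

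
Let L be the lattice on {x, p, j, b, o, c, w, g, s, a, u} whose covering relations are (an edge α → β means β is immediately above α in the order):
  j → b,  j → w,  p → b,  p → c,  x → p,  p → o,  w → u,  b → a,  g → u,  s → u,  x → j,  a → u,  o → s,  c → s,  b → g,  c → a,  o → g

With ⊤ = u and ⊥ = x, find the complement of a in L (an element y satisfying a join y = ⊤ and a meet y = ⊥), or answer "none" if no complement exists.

For every candidate y, either a ∨ y ≠ u or a ∧ y ≠ x; no complement exists.

none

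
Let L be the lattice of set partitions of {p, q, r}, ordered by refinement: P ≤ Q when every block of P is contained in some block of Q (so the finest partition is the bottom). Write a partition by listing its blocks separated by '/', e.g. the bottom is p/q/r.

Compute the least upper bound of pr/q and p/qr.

pqr

Common upper bounds of {pr/q, p/qr}: pqr.
The least among these is pqr.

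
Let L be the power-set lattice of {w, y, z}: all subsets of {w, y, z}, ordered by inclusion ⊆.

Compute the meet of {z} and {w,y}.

Under ⊆, meet is intersection: {z} ∩ {w,y} = {}.

{}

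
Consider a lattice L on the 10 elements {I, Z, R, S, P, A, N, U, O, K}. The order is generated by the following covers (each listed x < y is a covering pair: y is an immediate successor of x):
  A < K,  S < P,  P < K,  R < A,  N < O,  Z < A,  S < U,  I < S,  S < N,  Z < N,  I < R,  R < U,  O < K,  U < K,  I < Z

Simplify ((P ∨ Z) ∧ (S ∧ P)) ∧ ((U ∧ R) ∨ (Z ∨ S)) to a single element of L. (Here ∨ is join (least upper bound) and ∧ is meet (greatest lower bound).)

P ∨ Z = K
S ∧ P = S
K ∧ S = S
U ∧ R = R
Z ∨ S = N
R ∨ N = K
S ∧ K = S

S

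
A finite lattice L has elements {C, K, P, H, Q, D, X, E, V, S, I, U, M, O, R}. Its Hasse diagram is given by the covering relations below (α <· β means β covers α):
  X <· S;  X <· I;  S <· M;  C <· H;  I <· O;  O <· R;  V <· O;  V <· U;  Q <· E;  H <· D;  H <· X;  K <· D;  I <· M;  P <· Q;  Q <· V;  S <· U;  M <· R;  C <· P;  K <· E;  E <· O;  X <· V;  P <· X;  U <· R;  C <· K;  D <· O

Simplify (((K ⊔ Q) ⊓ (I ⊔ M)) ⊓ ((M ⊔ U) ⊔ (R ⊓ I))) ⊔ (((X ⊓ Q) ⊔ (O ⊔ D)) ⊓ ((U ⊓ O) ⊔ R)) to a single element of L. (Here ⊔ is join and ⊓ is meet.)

K ∨ Q = E
I ∨ M = M
E ∧ M = P
M ∨ U = R
R ∧ I = I
R ∨ I = R
P ∧ R = P
X ∧ Q = P
O ∨ D = O
P ∨ O = O
U ∧ O = V
V ∨ R = R
O ∧ R = O
P ∨ O = O

O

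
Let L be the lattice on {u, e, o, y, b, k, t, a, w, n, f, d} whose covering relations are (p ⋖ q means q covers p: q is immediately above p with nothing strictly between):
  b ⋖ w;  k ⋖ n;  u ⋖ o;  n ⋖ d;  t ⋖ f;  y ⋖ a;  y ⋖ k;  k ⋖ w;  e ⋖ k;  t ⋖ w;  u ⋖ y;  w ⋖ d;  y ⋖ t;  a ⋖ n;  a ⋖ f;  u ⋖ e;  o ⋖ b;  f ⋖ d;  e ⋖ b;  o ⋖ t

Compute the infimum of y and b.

Common lower bounds of {y, b}: u.
The greatest among these is u.

u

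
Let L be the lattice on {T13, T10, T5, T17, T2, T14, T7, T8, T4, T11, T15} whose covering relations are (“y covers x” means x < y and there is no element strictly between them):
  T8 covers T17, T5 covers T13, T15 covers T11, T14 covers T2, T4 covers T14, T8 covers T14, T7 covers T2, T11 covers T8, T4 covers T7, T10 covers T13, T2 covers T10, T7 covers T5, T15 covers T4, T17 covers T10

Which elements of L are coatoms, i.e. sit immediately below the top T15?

T11, T4

The coatoms are exactly the elements covered by T15: T11, T4.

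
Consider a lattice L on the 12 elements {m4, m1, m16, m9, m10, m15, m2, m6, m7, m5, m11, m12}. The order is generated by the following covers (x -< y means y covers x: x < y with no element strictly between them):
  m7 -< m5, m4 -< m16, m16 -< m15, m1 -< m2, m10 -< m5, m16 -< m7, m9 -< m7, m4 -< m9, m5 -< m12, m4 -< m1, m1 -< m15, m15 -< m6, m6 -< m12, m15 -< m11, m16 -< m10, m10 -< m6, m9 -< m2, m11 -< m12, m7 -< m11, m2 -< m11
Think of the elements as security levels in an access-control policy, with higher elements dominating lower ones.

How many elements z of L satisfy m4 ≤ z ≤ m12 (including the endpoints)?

The interval [m4, m12] = {m1, m10, m11, m12, m15, m16, m2, m4, m5, m6, m7, m9}, which has 12 elements.

12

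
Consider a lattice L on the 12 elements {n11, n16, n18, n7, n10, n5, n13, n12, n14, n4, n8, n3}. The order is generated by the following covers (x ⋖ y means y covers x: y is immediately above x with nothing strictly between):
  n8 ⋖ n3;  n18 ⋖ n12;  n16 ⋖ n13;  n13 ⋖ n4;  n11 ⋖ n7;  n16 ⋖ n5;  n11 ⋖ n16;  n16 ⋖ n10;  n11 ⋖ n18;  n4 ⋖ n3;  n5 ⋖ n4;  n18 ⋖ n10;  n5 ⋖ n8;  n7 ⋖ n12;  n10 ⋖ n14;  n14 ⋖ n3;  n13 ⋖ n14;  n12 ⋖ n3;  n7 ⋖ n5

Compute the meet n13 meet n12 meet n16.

n11

Common lower bounds of {n13, n12, n16}: n11.
The greatest among these is n11.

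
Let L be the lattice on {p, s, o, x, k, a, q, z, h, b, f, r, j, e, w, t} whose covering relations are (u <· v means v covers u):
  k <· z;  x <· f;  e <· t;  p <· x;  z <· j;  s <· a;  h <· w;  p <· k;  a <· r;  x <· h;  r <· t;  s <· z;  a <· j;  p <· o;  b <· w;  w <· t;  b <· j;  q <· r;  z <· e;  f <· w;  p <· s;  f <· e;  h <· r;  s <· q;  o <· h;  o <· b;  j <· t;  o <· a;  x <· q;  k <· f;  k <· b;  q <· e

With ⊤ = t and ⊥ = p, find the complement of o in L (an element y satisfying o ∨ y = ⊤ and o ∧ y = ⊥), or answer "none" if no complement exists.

Need y with o ∨ y = t and o ∧ y = p.
Checking each element gives: e.

e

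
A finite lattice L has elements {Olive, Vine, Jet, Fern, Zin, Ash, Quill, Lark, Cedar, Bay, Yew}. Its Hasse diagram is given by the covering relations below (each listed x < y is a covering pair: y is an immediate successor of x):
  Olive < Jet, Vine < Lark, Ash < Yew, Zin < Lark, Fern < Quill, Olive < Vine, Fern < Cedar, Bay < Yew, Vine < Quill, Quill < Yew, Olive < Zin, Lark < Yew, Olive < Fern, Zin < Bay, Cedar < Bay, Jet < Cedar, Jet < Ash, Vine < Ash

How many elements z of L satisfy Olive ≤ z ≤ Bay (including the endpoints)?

6

The interval [Olive, Bay] = {Bay, Cedar, Fern, Jet, Olive, Zin}, which has 6 elements.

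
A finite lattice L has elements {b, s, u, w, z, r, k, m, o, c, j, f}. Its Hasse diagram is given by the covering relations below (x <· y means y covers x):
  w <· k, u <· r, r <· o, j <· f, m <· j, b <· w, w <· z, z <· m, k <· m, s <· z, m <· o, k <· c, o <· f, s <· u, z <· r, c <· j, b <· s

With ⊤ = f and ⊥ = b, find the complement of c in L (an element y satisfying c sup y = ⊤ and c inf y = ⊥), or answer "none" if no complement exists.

u

Need y with c ∨ y = f and c ∧ y = b.
Checking each element gives: u.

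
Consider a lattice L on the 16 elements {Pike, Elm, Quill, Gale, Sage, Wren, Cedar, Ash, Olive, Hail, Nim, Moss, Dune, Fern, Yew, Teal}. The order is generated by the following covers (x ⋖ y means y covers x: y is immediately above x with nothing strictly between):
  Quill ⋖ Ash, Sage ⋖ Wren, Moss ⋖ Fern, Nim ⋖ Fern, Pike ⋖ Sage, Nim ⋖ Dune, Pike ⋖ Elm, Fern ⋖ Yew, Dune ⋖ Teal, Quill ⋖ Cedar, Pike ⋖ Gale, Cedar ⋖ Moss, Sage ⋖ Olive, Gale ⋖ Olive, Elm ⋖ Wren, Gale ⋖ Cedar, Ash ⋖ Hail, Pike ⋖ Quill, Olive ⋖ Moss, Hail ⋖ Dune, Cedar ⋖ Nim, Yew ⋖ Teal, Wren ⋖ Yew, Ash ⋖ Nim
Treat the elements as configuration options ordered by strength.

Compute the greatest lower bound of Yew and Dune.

Common lower bounds of {Yew, Dune}: Ash, Cedar, Gale, Nim, Pike, Quill.
The greatest among these is Nim.

Nim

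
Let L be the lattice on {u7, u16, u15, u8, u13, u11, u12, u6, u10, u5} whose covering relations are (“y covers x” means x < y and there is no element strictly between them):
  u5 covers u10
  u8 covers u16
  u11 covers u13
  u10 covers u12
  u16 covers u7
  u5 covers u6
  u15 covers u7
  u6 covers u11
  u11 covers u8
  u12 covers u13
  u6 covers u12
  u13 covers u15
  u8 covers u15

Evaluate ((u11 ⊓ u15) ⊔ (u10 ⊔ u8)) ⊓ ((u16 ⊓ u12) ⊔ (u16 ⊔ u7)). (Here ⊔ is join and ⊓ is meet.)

u11 ∧ u15 = u15
u10 ∨ u8 = u5
u15 ∨ u5 = u5
u16 ∧ u12 = u7
u16 ∨ u7 = u16
u7 ∨ u16 = u16
u5 ∧ u16 = u16

u16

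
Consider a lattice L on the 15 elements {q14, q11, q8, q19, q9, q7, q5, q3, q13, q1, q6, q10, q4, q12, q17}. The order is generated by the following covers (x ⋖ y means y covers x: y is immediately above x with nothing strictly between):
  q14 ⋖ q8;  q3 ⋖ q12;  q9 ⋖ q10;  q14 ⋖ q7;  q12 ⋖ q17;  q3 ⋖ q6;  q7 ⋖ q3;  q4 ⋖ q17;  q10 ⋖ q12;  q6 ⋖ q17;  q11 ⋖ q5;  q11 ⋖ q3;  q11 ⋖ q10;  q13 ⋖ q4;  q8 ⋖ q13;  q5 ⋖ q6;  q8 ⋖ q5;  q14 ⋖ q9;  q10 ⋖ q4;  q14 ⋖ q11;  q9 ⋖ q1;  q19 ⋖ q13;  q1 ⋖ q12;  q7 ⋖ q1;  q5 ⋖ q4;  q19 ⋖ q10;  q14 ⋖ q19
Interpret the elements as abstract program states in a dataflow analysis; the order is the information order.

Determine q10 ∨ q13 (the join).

q4

Common upper bounds of {q10, q13}: q17, q4.
The least among these is q4.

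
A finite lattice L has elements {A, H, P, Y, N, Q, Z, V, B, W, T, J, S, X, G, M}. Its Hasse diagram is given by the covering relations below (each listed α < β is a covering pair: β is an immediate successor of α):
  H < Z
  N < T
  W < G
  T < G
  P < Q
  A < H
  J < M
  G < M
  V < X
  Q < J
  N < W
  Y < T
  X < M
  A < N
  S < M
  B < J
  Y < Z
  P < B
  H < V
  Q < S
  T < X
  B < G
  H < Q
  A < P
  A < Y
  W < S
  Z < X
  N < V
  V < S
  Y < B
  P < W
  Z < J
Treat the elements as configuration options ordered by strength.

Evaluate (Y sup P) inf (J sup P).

Y ∨ P = B
J ∨ P = J
B ∧ J = B

B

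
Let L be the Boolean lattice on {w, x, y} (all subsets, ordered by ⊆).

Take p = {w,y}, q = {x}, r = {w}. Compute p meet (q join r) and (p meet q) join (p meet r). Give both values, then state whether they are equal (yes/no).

{w}; {w}; yes

q join r = {w,x}, so p meet (q join r) = {w,y} meet {w,x} = {w}.
p meet q = ∅ and p meet r = {w}, so (p meet q) join (p meet r) = ∅ join {w} = {w}.
Equal: yes.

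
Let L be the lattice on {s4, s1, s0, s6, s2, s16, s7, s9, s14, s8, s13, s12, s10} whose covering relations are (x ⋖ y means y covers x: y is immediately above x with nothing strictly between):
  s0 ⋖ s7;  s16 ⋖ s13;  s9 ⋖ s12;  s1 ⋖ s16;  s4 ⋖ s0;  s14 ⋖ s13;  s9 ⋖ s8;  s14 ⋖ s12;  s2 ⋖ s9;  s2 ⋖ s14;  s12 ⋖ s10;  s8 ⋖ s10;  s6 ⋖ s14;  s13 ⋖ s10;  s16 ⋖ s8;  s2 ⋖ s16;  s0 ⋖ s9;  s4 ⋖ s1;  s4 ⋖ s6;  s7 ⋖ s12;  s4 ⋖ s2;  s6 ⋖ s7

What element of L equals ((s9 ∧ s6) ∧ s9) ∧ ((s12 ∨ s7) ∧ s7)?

s4

s9 ∧ s6 = s4
s4 ∧ s9 = s4
s12 ∨ s7 = s12
s12 ∧ s7 = s7
s4 ∧ s7 = s4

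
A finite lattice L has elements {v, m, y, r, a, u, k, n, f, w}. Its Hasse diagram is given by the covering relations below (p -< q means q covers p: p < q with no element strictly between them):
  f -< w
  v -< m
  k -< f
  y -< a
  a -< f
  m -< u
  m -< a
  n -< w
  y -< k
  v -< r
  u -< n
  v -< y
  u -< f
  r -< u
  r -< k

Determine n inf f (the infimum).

u

Common lower bounds of {n, f}: m, r, u, v.
The greatest among these is u.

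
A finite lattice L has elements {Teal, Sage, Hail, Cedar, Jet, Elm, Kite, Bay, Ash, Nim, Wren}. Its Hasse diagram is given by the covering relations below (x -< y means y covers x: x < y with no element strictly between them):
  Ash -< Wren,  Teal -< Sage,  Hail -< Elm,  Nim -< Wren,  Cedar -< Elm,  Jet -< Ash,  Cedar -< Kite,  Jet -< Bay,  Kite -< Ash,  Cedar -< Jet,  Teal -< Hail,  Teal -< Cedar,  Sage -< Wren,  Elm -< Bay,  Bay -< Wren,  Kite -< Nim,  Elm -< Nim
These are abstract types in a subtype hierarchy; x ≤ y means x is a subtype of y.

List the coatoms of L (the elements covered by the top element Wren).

Ash, Bay, Nim, Sage

The coatoms are exactly the elements covered by Wren: Ash, Bay, Nim, Sage.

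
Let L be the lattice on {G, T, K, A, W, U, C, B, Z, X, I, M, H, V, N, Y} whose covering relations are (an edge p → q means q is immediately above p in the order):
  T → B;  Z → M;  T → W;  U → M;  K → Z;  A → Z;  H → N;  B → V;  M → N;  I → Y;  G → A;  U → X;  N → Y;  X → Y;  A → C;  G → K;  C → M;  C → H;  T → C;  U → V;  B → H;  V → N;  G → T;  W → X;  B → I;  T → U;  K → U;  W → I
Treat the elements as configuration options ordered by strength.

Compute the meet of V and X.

Common lower bounds of {V, X}: G, K, T, U.
The greatest among these is U.

U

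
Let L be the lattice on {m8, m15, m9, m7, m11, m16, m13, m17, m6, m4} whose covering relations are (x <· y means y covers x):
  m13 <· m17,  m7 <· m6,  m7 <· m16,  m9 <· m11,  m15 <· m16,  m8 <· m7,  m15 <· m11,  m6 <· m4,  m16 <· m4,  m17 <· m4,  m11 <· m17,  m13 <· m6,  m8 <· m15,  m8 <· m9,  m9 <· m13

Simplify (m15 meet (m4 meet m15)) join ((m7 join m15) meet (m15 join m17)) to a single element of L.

m15

m4 ∧ m15 = m15
m15 ∧ m15 = m15
m7 ∨ m15 = m16
m15 ∨ m17 = m17
m16 ∧ m17 = m15
m15 ∨ m15 = m15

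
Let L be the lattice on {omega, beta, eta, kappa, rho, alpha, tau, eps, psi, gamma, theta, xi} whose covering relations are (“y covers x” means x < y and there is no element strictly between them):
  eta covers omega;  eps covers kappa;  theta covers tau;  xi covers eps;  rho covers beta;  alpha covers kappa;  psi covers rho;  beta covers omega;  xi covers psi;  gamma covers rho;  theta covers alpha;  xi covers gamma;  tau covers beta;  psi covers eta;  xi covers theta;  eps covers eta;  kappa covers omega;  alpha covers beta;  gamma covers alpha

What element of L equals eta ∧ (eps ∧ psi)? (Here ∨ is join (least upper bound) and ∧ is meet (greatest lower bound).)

eta

eps ∧ psi = eta
eta ∧ eta = eta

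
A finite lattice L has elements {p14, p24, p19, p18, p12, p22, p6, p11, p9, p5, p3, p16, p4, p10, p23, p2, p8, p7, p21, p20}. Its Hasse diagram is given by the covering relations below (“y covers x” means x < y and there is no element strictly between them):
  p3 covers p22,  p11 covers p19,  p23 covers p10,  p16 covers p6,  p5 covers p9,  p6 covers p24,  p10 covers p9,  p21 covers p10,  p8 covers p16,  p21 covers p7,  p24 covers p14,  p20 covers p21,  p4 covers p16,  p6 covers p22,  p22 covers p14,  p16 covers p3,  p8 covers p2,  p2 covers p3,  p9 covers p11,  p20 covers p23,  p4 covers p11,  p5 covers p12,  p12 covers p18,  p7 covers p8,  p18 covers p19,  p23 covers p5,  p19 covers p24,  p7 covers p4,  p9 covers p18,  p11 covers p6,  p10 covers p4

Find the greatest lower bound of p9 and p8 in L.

Common lower bounds of {p9, p8}: p14, p22, p24, p6.
The greatest among these is p6.

p6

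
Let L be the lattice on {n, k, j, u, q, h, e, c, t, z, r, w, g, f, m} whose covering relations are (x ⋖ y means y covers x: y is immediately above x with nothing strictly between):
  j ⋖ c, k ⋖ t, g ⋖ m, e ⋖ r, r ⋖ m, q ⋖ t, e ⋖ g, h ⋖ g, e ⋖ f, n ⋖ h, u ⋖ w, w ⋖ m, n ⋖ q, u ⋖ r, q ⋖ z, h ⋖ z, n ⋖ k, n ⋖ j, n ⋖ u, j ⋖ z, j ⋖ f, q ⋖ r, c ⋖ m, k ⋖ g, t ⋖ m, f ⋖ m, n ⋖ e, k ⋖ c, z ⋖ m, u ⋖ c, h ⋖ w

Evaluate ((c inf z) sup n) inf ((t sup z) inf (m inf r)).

c ∧ z = j
j ∨ n = j
t ∨ z = m
m ∧ r = r
m ∧ r = r
j ∧ r = n

n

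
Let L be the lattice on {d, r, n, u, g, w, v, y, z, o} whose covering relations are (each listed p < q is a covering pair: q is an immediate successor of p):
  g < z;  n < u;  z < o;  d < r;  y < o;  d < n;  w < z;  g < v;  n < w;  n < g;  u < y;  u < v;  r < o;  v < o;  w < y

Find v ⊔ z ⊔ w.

o

Common upper bounds of {v, z, w}: o.
The least among these is o.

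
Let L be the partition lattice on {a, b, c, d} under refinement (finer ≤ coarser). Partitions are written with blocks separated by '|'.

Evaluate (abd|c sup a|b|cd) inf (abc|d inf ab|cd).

abd|c ∨ a|b|cd = abcd
abc|d ∧ ab|cd = ab|c|d
abcd ∧ ab|c|d = ab|c|d

ab|c|d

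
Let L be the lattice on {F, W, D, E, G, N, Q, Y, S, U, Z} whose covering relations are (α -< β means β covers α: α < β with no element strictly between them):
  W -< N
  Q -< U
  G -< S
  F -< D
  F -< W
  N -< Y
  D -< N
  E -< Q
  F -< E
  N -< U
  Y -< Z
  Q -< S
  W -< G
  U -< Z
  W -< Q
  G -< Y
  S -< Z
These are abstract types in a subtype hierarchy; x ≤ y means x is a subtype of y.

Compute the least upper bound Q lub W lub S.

Common upper bounds of {Q, W, S}: S, Z.
The least among these is S.

S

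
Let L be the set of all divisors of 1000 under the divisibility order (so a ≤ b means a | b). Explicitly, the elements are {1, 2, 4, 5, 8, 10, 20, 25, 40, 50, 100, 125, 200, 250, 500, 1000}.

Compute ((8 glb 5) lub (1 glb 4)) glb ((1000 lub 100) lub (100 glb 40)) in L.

8 ∧ 5 = 1
1 ∧ 4 = 1
1 ∨ 1 = 1
1000 ∨ 100 = 1000
100 ∧ 40 = 20
1000 ∨ 20 = 1000
1 ∧ 1000 = 1

1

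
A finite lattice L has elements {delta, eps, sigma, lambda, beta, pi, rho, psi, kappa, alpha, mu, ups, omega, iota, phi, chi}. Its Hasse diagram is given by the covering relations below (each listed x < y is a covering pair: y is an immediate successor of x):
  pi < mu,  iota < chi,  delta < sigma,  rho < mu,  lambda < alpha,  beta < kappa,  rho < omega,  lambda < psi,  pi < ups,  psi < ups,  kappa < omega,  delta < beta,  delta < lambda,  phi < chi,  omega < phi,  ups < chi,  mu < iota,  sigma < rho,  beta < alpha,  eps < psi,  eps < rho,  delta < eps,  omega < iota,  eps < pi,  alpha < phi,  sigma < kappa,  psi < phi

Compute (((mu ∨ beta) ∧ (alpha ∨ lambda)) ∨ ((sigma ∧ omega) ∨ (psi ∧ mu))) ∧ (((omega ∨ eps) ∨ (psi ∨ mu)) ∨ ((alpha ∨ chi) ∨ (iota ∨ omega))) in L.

mu ∨ beta = iota
alpha ∨ lambda = alpha
iota ∧ alpha = beta
sigma ∧ omega = sigma
psi ∧ mu = eps
sigma ∨ eps = rho
beta ∨ rho = omega
omega ∨ eps = omega
psi ∨ mu = chi
omega ∨ chi = chi
alpha ∨ chi = chi
iota ∨ omega = iota
chi ∨ iota = chi
chi ∨ chi = chi
omega ∧ chi = omega

omega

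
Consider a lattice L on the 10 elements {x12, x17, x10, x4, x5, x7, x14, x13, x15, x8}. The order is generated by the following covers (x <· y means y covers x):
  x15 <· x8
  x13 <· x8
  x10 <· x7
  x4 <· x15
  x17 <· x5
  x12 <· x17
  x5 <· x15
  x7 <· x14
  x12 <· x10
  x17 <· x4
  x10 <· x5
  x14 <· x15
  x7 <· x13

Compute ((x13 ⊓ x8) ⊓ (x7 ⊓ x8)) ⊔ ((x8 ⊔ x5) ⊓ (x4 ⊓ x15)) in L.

x15

x13 ∧ x8 = x13
x7 ∧ x8 = x7
x13 ∧ x7 = x7
x8 ∨ x5 = x8
x4 ∧ x15 = x4
x8 ∧ x4 = x4
x7 ∨ x4 = x15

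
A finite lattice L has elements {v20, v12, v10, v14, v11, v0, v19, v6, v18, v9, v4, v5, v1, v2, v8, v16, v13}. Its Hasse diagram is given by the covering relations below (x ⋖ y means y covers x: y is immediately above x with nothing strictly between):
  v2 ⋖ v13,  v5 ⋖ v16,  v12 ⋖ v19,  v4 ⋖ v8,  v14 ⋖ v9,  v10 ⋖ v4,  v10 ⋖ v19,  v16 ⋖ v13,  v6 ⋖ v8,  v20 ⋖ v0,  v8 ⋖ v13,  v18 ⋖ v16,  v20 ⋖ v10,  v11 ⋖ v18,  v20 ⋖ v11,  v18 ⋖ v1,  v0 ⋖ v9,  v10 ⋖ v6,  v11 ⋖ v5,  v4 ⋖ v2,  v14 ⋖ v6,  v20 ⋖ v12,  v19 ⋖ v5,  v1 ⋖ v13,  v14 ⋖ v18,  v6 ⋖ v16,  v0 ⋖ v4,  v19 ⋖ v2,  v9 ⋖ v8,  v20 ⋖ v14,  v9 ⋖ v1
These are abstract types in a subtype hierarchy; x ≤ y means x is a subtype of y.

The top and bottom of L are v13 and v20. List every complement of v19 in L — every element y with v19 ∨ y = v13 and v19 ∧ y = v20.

Need y with v19 ∨ y = v13 and v19 ∧ y = v20.
Checking each element gives: v1, v9.

v1, v9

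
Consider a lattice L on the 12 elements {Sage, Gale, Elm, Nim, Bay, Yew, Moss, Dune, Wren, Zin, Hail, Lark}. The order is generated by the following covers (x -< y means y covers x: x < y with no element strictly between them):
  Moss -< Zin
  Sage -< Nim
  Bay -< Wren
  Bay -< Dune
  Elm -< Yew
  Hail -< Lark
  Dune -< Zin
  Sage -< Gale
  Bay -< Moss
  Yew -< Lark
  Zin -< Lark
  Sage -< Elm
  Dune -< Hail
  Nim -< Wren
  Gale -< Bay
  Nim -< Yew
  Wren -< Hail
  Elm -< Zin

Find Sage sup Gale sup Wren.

Common upper bounds of {Sage, Gale, Wren}: Hail, Lark, Wren.
The least among these is Wren.

Wren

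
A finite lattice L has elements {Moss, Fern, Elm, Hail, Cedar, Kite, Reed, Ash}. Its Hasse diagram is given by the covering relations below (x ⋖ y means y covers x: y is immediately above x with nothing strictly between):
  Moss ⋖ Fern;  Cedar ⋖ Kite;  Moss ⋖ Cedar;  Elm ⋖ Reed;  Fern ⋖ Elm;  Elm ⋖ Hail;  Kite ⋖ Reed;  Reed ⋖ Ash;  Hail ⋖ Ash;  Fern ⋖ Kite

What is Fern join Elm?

Common upper bounds of {Fern, Elm}: Ash, Elm, Hail, Reed.
The least among these is Elm.

Elm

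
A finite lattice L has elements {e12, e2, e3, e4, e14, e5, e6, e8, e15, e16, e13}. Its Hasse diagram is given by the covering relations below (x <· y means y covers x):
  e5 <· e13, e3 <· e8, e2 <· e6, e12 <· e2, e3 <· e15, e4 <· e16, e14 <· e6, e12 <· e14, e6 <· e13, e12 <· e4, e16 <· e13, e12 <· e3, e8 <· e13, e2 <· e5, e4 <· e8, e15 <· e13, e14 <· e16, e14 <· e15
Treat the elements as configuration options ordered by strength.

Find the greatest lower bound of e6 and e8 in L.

e12

Common lower bounds of {e6, e8}: e12.
The greatest among these is e12.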